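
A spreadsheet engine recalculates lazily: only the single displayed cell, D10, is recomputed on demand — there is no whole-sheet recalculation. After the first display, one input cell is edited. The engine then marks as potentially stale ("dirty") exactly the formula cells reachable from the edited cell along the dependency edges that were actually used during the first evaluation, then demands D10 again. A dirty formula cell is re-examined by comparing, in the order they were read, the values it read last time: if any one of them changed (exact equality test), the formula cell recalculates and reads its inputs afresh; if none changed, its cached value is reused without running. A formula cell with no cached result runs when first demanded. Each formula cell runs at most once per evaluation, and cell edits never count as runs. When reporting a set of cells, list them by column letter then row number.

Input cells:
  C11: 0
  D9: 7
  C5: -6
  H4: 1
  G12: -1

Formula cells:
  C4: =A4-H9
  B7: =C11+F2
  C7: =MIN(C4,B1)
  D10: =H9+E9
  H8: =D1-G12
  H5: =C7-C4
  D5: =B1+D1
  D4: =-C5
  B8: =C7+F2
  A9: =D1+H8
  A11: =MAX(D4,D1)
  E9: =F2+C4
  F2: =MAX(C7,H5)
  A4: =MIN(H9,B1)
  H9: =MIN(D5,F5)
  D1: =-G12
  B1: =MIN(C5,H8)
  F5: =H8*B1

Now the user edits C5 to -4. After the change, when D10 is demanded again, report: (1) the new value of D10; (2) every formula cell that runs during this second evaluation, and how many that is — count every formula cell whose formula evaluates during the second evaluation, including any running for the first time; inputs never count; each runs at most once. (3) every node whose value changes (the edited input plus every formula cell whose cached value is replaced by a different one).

New value of D10: -12.
Formula cells that run: A4, B1, C4, C7, D5, D10, E9, F2, F5, H5, H9 — 11 in total.
Values that change: A4, B1, C5, C7, D5, D10, E9, F2, F5, H5, H9.

First evaluation (everything demanded from the output):
  D1 = -(-1) = 1
  H8 = 1 - -1 = 2
  B1 = MIN(-6, 2) = -6
  D5 = -6 + 1 = -5
  F5 = 2 * -6 = -12
  H9 = MIN(-5, -12) = -12
  A4 = MIN(-12, -6) = -12
  C4 = -12 - -12 = 0
  C7 = MIN(0, -6) = -6
  H5 = -6 - 0 = -6
  F2 = MAX(-6, -6) = -6
  E9 = -6 + 0 = -6
  D10 = -12 + -6 = -18

Propagation after the edit:
  B1: runs — C5 -6->-4; result -4.
  D5: runs — B1 -6->-4; result -3.
  F5: runs — B1 -6->-4; result -8.
  H9: runs — D5 -5->-3; F5 -12->-8; result -8.
  A4: runs — H9 -12->-8; B1 -6->-4; result -8.
  C4: runs — A4 -12->-8; H9 -12->-8; result 0 (same value as before).
  C7: runs — B1 -6->-4; result -4.
  H5: runs — C7 -6->-4; result -4.
  F2: runs — C7 -6->-4; H5 -6->-4; result -4.
  E9: runs — F2 -6->-4; result -4.
  D10: runs — H9 -12->-8; E9 -6->-4; result -12.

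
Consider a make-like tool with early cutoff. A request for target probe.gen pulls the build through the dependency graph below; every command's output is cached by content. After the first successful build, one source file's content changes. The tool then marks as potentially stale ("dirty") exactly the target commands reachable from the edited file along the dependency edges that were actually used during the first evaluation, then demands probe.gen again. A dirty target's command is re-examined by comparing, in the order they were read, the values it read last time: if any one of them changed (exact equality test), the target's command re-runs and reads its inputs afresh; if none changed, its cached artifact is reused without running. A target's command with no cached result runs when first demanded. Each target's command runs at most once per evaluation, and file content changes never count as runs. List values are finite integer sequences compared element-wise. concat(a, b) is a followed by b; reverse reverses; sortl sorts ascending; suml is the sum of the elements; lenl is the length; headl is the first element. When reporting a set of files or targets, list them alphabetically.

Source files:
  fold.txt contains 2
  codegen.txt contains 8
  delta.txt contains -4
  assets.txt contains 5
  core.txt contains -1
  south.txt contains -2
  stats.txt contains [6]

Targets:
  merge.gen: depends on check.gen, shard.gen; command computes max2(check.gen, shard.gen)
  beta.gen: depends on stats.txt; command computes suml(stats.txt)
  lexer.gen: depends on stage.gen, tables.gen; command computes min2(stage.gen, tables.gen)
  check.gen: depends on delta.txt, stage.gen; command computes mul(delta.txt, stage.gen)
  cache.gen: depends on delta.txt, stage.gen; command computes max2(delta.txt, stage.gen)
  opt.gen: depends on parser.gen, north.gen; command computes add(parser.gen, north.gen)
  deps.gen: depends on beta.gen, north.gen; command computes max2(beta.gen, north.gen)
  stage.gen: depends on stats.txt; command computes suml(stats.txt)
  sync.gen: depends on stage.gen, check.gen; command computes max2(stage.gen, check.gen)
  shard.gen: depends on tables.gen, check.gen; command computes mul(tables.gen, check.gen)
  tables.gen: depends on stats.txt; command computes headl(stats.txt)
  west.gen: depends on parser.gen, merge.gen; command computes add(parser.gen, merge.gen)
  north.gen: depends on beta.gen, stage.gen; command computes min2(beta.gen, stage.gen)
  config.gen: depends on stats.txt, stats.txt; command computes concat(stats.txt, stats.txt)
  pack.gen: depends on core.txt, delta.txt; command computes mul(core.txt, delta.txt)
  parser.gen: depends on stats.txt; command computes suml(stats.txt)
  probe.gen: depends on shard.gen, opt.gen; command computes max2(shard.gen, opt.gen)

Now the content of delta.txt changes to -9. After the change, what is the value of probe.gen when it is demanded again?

Demanding probe.gen again yields 12.

First demand of the output computes:
  beta.gen = suml([6]) = 6
  parser.gen = suml([6]) = 6
  stage.gen = suml([6]) = 6
  check.gen = mul(-4, 6) = -24
  north.gen = min2(6, 6) = 6
  opt.gen = add(6, 6) = 12
  tables.gen = headl([6]) = 6
  shard.gen = mul(6, -24) = -144
  probe.gen = max2(-144, 12) = 12

After the edit, cleaning proceeds:
  check.gen: a read changed (delta.txt -4->-9) — executes, giving -54.
  shard.gen: a read changed (check.gen -24->-54) — executes, giving -324.
  probe.gen: a read changed (shard.gen -144->-324) — executes, giving 12 — identical to its old value.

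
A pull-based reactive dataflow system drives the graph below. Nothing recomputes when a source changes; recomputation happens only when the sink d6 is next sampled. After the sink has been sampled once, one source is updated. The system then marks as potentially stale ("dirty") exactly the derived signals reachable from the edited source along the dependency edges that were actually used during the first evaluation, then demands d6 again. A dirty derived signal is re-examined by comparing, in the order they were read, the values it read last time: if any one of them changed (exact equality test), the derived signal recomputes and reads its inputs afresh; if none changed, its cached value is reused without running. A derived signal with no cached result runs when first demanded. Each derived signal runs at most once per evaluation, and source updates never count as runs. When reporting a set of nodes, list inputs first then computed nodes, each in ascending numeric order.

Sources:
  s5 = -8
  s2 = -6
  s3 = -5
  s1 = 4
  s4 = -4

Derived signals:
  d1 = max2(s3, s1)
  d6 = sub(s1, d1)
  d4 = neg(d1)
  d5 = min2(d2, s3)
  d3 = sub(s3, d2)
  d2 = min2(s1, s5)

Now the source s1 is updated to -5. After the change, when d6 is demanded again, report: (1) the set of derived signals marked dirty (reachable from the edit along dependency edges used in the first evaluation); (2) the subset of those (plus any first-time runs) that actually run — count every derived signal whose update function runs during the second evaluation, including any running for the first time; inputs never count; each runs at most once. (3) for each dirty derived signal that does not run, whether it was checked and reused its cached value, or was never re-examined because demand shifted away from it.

First evaluation (everything demanded from the output):
  d1 = max2(-5, 4) = 4
  d6 = sub(4, 4) = 0

Propagation after the edit:
  d1: runs — s1 4->-5; result -5.
  d6: runs — s1 4->-5; d1 4->-5; result 0 (same value as before).

Marked dirty: d1, d6.
Derived signals that run: d1, d6 — 2 in total.
Every dirty derived signal ran.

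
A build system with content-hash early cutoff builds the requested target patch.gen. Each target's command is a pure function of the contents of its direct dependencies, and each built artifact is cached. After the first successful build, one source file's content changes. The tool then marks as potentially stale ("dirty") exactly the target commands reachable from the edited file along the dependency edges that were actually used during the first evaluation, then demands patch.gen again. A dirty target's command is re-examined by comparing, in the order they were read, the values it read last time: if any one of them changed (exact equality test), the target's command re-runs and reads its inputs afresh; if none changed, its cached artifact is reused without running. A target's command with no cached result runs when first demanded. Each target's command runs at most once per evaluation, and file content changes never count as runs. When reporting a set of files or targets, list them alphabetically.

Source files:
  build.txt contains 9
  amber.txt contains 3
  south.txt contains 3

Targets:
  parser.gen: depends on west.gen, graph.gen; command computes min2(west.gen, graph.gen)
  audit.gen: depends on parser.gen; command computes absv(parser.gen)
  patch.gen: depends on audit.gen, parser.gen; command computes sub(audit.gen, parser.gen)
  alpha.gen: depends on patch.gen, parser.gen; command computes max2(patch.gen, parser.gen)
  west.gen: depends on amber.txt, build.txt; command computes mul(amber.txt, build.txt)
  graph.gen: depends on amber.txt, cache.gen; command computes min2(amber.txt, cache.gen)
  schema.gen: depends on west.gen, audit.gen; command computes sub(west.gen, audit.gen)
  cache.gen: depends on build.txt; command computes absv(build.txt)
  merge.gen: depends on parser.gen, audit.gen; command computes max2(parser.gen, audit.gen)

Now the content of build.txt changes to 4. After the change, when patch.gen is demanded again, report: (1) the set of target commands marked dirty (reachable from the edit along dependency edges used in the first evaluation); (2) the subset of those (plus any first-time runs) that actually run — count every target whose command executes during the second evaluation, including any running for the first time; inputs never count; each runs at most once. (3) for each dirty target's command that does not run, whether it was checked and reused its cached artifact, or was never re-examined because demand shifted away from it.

First evaluation (everything demanded from the output):
  cache.gen = absv(9) = 9
  graph.gen = min2(3, 9) = 3
  west.gen = mul(3, 9) = 27
  parser.gen = min2(27, 3) = 3
  audit.gen = absv(3) = 3
  patch.gen = sub(3, 3) = 0

Propagation after the edit:
  cache.gen: runs — build.txt 9->4; result 4.
  graph.gen: runs — cache.gen 9->4; result 3 (same value as before).
  west.gen: runs — build.txt 9->4; result 12.
  parser.gen: runs — west.gen 27->12; result 3 (same value as before).
  audit.gen: checked — values it read are unchanged (parser.gen unchanged); reused cached 3 without running.
  patch.gen: checked — values it read are unchanged (audit.gen unchanged, parser.gen unchanged); reused cached 0 without running.

Key observation: the cutoff stops propagation at audit.gen — its inputs' values are unchanged, so it reuses its cache.

Marked dirty: audit.gen, cache.gen, graph.gen, parser.gen, patch.gen, west.gen.
Target commands that run: cache.gen, graph.gen, parser.gen, west.gen — 4 in total.
Checked but reused from cache: audit.gen, patch.gen.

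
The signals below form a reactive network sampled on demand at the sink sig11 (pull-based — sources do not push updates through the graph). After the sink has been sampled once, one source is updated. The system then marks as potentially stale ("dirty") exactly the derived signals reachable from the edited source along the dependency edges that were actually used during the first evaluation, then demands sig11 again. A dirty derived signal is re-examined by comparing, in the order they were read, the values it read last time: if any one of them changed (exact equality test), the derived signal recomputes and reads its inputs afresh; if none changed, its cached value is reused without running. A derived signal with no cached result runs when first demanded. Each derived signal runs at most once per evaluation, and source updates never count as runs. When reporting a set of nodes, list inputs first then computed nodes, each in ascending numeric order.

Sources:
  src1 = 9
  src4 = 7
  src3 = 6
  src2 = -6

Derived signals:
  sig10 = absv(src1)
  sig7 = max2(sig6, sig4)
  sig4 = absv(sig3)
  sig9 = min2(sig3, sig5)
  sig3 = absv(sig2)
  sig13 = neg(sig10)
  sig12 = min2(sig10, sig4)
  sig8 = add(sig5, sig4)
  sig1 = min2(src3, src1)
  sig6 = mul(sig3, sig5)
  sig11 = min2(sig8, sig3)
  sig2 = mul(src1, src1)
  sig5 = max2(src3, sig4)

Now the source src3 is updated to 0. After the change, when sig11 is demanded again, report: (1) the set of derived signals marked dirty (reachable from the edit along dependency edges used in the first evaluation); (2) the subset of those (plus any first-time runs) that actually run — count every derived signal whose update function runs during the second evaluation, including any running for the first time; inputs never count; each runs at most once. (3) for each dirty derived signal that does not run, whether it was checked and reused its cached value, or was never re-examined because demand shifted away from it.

Dirty set: sig5, sig8, sig11.
Run set: sig5 (1 run).
Re-examined without running (cache reused): sig8, sig11.
The important point: sig5 recomputes to an identical value, and the output ends up unchanged.

Initial pass — values computed on the first demand:
  sig2 = mul(9, 9) = 81
  sig3 = absv(81) = 81
  sig4 = absv(81) = 81
  sig5 = max2(6, 81) = 81
  sig8 = add(81, 81) = 162
  sig11 = min2(162, 81) = 81

Second demand — change propagation:
  sig5: re-runs because src3 6->0; new result 81 (unchanged).
  sig8: re-examined; everything it read last time is the same (sig5 unchanged, sig4 unchanged) — cache 162 kept, no run.
  sig11: re-examined; everything it read last time is the same (sig8 unchanged, sig3 unchanged) — cache 81 kept, no run.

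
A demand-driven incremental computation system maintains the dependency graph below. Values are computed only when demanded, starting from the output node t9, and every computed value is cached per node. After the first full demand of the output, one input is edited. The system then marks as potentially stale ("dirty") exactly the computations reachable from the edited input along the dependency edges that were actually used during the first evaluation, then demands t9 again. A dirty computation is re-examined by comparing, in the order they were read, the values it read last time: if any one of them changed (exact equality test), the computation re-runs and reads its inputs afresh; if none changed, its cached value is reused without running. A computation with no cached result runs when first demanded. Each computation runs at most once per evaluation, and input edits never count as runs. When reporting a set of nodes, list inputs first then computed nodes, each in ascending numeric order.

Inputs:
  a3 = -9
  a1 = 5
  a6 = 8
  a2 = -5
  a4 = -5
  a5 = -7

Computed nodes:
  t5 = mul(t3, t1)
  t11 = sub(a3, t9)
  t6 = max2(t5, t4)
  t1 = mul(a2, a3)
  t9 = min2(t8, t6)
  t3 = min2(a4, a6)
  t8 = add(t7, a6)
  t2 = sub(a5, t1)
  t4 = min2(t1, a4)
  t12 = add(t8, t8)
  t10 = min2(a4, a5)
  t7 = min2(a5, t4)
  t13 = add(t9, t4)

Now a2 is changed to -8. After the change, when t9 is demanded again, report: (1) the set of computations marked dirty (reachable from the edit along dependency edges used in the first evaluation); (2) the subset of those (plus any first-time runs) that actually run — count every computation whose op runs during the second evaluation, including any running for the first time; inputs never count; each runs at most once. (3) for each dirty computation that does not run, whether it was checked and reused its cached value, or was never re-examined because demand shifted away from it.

Marked dirty: t1, t4, t5, t6, t7, t8, t9.
Computations that run: t1, t4, t5, t6 — 4 in total.
Checked but reused from cache: t7, t8, t9.
Key observation: the cutoff stops propagation at t7 — its inputs' values are unchanged, so it reuses its cache.

First evaluation (everything demanded from the output):
  t1 = mul(-5, -9) = 45
  t3 = min2(-5, 8) = -5
  t4 = min2(45, -5) = -5
  t5 = mul(-5, 45) = -225
  t6 = max2(-225, -5) = -5
  t7 = min2(-7, -5) = -7
  t8 = add(-7, 8) = 1
  t9 = min2(1, -5) = -5

Propagation after the edit:
  t1: runs — a2 -5->-8; result 72.
  t4: runs — t1 45->72; result -5 (same value as before).
  t5: runs — t1 45->72; result -360.
  t6: runs — t5 -225->-360; result -5 (same value as before).
  t7: checked — values it read are unchanged (a5 unchanged, t4 unchanged); reused cached -7 without running.
  t8: checked — values it read are unchanged (t7 unchanged, a6 unchanged); reused cached 1 without running.
  t9: checked — values it read are unchanged (t8 unchanged, t6 unchanged); reused cached -5 without running.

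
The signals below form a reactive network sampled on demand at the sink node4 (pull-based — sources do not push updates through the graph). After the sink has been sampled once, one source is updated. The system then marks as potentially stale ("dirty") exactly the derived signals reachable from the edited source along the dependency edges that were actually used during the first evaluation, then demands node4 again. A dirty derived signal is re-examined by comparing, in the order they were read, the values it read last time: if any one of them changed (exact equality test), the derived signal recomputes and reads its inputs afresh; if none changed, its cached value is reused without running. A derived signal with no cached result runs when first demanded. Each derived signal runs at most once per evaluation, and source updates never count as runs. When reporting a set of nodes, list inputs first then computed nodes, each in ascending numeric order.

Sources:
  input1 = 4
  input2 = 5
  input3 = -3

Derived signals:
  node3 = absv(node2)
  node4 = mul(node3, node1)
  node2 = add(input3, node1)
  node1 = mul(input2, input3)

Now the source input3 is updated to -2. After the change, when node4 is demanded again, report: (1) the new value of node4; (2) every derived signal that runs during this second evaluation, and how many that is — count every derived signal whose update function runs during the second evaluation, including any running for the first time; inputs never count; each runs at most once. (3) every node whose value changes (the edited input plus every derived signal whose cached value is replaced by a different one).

node4 now evaluates to -120.
Run set: node1, node2, node3, node4 (4 run).
Changed values: input3, node1, node2, node3, node4.

Initial pass — values computed on the first demand:
  node1 = mul(5, -3) = -15
  node2 = add(-3, -15) = -18
  node3 = absv(-18) = 18
  node4 = mul(18, -15) = -270

Second demand — change propagation:
  node1: re-runs because input3 -3->-2; new result -10.
  node2: re-runs because input3 -3->-2; node1 -15->-10; new result -12.
  node3: re-runs because node2 -18->-12; new result 12.
  node4: re-runs because node3 18->12; node1 -15->-10; new result -120.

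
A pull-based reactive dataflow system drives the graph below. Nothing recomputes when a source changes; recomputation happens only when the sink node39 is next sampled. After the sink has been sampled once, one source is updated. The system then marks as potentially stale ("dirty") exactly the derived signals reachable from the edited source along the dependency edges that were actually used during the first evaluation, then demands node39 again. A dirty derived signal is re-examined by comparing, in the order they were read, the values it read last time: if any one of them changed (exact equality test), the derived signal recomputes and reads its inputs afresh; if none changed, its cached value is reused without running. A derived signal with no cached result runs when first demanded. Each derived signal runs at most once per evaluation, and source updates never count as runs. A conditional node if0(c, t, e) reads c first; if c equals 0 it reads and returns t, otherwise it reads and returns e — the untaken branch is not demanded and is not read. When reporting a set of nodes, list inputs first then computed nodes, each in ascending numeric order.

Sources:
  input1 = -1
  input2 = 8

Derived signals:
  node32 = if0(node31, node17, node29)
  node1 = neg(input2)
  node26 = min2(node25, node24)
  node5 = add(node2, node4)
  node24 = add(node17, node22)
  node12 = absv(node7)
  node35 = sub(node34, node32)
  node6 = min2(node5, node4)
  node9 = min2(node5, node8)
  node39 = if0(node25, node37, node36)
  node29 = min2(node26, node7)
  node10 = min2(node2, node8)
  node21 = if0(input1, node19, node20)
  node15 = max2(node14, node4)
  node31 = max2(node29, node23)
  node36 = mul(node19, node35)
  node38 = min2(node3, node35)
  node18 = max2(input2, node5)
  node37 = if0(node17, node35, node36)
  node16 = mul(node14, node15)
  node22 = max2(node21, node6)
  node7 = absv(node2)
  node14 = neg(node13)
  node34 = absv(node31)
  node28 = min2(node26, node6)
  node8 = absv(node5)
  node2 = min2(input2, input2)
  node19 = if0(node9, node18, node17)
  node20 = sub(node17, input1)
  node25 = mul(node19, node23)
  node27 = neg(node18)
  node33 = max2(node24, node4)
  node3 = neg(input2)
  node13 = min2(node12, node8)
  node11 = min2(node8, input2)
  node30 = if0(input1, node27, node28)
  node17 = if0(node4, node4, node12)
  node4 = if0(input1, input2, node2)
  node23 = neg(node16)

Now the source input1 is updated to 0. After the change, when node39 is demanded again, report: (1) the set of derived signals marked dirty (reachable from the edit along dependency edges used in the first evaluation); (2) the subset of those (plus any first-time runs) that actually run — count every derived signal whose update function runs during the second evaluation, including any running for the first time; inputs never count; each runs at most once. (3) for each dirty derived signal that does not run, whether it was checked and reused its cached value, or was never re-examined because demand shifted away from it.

Marked dirty: node4, node5, node6, node8, node9, node13, node14, node15, node16, node17, node19, node20, node21, node22, node23, node24, node25, node26, node29, node31, node32, node34, node35, node36, node39.
Derived signals that run: node4, node21, node22, node24, node26, node29 — 6 in total.
Checked but reused from cache: node5, node6, node8, node9, node13, node14, node15, node16, node17, node19, node23, node25, node31, node32, node34, node35, node36, node39.
Never re-examined (demand shifted away): node20.
Key observation: a condition flipped, so demand moved to the other branch — node20 is never re-examined.

First evaluation (everything demanded from the output):
  node2 = min2(8, 8) = 8
  node4 = if0(input1=-1 -> else branch node2) = 8
  node5 = add(8, 8) = 16
  node6 = min2(16, 8) = 8
  node7 = absv(8) = 8
  node8 = absv(16) = 16
  node9 = min2(16, 16) = 16
  node12 = absv(8) = 8
  node13 = min2(8, 16) = 8
  node14 = neg(8) = -8
  node15 = max2(-8, 8) = 8
  node16 = mul(-8, 8) = -64
  node17 = if0(node4=8 -> else branch node12) = 8
  node19 = if0(node9=16 -> else branch node17) = 8
  node20 = sub(8, -1) = 9
  node21 = if0(input1=-1 -> else branch node20) = 9
  node22 = max2(9, 8) = 9
  node23 = neg(-64) = 64
  node24 = add(8, 9) = 17
  node25 = mul(8, 64) = 512
  node26 = min2(512, 17) = 17
  node29 = min2(17, 8) = 8
  node31 = max2(8, 64) = 64
  node32 = if0(node31=64 -> else branch node29) = 8
  node34 = absv(64) = 64
  node35 = sub(64, 8) = 56
  node36 = mul(8, 56) = 448
  node39 = if0(node25=512 -> else branch node36) = 448

Propagation after the edit:
  node4: runs — input1 -1->0; result 8 (same value as before).
  node5: checked — values it read are unchanged (node2 unchanged, node4 unchanged); reused cached 16 without running.
  node6: checked — values it read are unchanged (node5 unchanged, node4 unchanged); reused cached 8 without running.
  node8: checked — values it read are unchanged (node5 unchanged); reused cached 16 without running.
  node9: checked — values it read are unchanged (node5 unchanged, node8 unchanged); reused cached 16 without running.
  node13: checked — values it read are unchanged (node12 unchanged, node8 unchanged); reused cached 8 without running.
  node14: checked — values it read are unchanged (node13 unchanged); reused cached -8 without running.
  node15: checked — values it read are unchanged (node14 unchanged, node4 unchanged); reused cached 8 without running.
  node16: checked — values it read are unchanged (node14 unchanged, node15 unchanged); reused cached -64 without running.
  node17: checked — values it read are unchanged (node4 unchanged, node12 unchanged); reused cached 8 without running.
  node19: checked — values it read are unchanged (node9 unchanged, node17 unchanged); reused cached 8 without running.
  node20: marked dirty but never re-examined — demand shifted away from it.
  node21: runs — input1 -1->0; result 8.
  node22: runs — node21 9->8; result 8.
  node23: checked — values it read are unchanged (node16 unchanged); reused cached 64 without running.
  node24: runs — node22 9->8; result 16.
  node25: checked — values it read are unchanged (node19 unchanged, node23 unchanged); reused cached 512 without running.
  node26: runs — node24 17->16; result 16.
  node29: runs — node26 17->16; result 8 (same value as before).
  node31: checked — values it read are unchanged (node29 unchanged, node23 unchanged); reused cached 64 without running.
  node32: checked — values it read are unchanged (node31 unchanged, node29 unchanged); reused cached 8 without running.
  node34: checked — values it read are unchanged (node31 unchanged); reused cached 64 without running.
  node35: checked — values it read are unchanged (node34 unchanged, node32 unchanged); reused cached 56 without running.
  node36: checked — values it read are unchanged (node19 unchanged, node35 unchanged); reused cached 448 without running.
  node39: checked — values it read are unchanged (node25 unchanged, node36 unchanged); reused cached 448 without running.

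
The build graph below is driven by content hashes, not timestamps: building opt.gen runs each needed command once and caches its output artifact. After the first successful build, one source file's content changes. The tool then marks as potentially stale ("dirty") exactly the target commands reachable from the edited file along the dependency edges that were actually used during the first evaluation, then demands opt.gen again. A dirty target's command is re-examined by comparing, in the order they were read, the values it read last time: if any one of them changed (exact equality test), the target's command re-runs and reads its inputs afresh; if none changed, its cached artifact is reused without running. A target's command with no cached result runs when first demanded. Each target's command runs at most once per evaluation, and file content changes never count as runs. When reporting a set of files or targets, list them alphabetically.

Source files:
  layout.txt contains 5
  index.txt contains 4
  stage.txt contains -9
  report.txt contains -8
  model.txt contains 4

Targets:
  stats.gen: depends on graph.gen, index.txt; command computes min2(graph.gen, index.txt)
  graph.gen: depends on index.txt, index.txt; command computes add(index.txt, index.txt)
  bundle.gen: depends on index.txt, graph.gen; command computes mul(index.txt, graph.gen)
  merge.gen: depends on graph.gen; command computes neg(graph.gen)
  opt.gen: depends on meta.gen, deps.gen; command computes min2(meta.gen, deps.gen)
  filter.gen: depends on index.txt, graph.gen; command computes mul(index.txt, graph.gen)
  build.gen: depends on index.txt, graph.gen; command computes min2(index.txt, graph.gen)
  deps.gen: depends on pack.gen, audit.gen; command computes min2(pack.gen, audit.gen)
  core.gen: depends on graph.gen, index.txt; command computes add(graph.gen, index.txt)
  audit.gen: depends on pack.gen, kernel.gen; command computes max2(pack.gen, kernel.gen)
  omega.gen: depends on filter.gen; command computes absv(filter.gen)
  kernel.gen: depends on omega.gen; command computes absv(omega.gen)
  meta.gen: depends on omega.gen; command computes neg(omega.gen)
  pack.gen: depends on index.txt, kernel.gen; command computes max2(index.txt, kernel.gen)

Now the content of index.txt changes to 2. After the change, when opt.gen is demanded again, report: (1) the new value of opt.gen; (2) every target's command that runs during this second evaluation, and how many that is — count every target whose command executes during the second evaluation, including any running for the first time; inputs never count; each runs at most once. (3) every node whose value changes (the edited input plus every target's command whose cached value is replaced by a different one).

opt.gen now evaluates to -8.
Run set: audit.gen, deps.gen, filter.gen, graph.gen, kernel.gen, meta.gen, omega.gen, opt.gen, pack.gen (9 run).
Changed values: audit.gen, deps.gen, filter.gen, graph.gen, index.txt, kernel.gen, meta.gen, omega.gen, opt.gen, pack.gen.

Initial pass — values computed on the first demand:
  graph.gen = add(4, 4) = 8
  filter.gen = mul(4, 8) = 32
  omega.gen = absv(32) = 32
  kernel.gen = absv(32) = 32
  meta.gen = neg(32) = -32
  pack.gen = max2(4, 32) = 32
  audit.gen = max2(32, 32) = 32
  deps.gen = min2(32, 32) = 32
  opt.gen = min2(-32, 32) = -32

Second demand — change propagation:
  graph.gen: re-runs because index.txt 4->2; index.txt 4->2; new result 4.
  filter.gen: re-runs because index.txt 4->2; graph.gen 8->4; new result 8.
  omega.gen: re-runs because filter.gen 32->8; new result 8.
  kernel.gen: re-runs because omega.gen 32->8; new result 8.
  meta.gen: re-runs because omega.gen 32->8; new result -8.
  pack.gen: re-runs because index.txt 4->2; kernel.gen 32->8; new result 8.
  audit.gen: re-runs because pack.gen 32->8; kernel.gen 32->8; new result 8.
  deps.gen: re-runs because pack.gen 32->8; audit.gen 32->8; new result 8.
  opt.gen: re-runs because meta.gen -32->-8; deps.gen 32->8; new result -8.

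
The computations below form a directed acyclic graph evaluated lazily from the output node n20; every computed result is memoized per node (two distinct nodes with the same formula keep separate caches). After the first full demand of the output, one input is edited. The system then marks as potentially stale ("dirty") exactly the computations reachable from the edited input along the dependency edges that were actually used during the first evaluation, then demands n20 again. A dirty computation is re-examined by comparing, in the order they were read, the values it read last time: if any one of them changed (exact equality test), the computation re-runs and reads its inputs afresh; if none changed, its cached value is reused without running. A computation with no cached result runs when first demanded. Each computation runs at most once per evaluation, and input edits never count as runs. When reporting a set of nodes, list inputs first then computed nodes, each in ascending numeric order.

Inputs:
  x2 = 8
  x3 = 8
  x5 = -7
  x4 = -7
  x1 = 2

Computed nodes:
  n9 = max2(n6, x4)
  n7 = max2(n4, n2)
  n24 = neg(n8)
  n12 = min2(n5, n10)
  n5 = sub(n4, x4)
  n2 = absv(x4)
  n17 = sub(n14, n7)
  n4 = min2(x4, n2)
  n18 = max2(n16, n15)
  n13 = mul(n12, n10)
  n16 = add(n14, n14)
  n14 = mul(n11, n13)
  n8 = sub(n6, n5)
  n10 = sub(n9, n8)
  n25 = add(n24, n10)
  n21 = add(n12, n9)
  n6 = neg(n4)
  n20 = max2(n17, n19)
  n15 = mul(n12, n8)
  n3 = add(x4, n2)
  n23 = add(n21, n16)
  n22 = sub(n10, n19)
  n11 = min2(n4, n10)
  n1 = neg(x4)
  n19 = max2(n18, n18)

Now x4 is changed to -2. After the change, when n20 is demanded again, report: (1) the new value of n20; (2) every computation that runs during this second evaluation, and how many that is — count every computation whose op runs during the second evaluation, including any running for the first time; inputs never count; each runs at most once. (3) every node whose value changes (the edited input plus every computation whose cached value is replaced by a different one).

Demanding n20 again yields 0.
13 computations run: n2, n4, n5, n6, n7, n8, n9, n10, n11, n14, n15, n17, n20.
The nodes whose values change: x4, n2, n4, n6, n7, n8, n9, n11, n17.
Note where the cutoff bites: n12 is checked, finds nothing changed, and keeps its cache.

First demand of the output computes:
  n2 = absv(-7) = 7
  n4 = min2(-7, 7) = -7
  n5 = sub(-7, -7) = 0
  n6 = neg(-7) = 7
  n7 = max2(-7, 7) = 7
  n8 = sub(7, 0) = 7
  n9 = max2(7, -7) = 7
  n10 = sub(7, 7) = 0
  n11 = min2(-7, 0) = -7
  n12 = min2(0, 0) = 0
  n13 = mul(0, 0) = 0
  n14 = mul(-7, 0) = 0
  n15 = mul(0, 7) = 0
  n16 = add(0, 0) = 0
  n17 = sub(0, 7) = -7
  n18 = max2(0, 0) = 0
  n19 = max2(0, 0) = 0
  n20 = max2(-7, 0) = 0

After the edit, cleaning proceeds:
  n2: a read changed (x4 -7->-2) — executes, giving 2.
  n4: a read changed (x4 -7->-2; n2 7->2) — executes, giving -2.
  n5: a read changed (n4 -7->-2; x4 -7->-2) — executes, giving 0 — identical to its old value.
  n6: a read changed (n4 -7->-2) — executes, giving 2.
  n7: a read changed (n4 -7->-2; n2 7->2) — executes, giving 2.
  n8: a read changed (n6 7->2) — executes, giving 2.
  n9: a read changed (n6 7->2; x4 -7->-2) — executes, giving 2.
  n10: a read changed (n9 7->2; n8 7->2) — executes, giving 0 — identical to its old value.
  n11: a read changed (n4 -7->-2) — executes, giving -2.
  n12: dirty, but its reads are unchanged (n5 unchanged, n10 unchanged); cached 0 stands.
  n13: dirty, but its reads are unchanged (n12 unchanged, n10 unchanged); cached 0 stands.
  n14: a read changed (n11 -7->-2) — executes, giving 0 — identical to its old value.
  n15: a read changed (n8 7->2) — executes, giving 0 — identical to its old value.
  n16: dirty, but its reads are unchanged (n14 unchanged, n14 unchanged); cached 0 stands.
  n17: a read changed (n7 7->2) — executes, giving -2.
  n18: dirty, but its reads are unchanged (n16 unchanged, n15 unchanged); cached 0 stands.
  n19: dirty, but its reads are unchanged (n18 unchanged, n18 unchanged); cached 0 stands.
  n20: a read changed (n17 -7->-2) — executes, giving 0 — identical to its old value.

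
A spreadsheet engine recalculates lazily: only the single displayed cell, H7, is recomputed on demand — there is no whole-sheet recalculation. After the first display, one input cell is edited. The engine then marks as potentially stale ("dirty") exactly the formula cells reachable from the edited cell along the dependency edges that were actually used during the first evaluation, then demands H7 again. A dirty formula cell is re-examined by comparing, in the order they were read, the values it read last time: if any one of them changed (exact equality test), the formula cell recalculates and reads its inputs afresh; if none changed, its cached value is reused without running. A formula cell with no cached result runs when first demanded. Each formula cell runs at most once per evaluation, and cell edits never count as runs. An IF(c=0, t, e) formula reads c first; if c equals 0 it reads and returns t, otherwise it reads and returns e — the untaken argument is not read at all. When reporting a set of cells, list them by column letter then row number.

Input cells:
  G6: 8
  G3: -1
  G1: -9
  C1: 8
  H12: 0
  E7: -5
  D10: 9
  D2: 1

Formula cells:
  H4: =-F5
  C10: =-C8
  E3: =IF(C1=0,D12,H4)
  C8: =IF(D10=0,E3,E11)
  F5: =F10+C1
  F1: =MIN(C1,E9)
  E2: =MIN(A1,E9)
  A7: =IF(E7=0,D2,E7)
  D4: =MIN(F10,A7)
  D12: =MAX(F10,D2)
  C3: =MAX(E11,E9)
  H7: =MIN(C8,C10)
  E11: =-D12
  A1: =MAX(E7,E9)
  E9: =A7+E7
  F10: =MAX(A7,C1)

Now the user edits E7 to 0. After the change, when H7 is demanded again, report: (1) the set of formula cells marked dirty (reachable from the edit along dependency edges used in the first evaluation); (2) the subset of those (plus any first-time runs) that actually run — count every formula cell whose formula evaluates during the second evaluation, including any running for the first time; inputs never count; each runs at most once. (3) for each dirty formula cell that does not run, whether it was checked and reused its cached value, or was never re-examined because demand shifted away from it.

First evaluation (everything demanded from the output):
  A7 = IF(E7=0: E7=-5 -> else branch E7) = -5
  F10 = MAX(-5, 8) = 8
  D12 = MAX(8, 1) = 8
  E11 = -(8) = -8
  C8 = IF(D10=0: D10=9 -> else branch E11) = -8
  C10 = -(-8) = 8
  H7 = MIN(-8, 8) = -8

Propagation after the edit:
  A7: runs — E7 -5->0; E7 -5->0; result 1.
  F10: runs — A7 -5->1; result 8 (same value as before).
  D12: checked — values it read are unchanged (F10 unchanged, D2 unchanged); reused cached 8 without running.
  E11: checked — values it read are unchanged (D12 unchanged); reused cached -8 without running.
  C8: checked — values it read are unchanged (D10 unchanged, E11 unchanged); reused cached -8 without running.
  C10: checked — values it read are unchanged (C8 unchanged); reused cached 8 without running.
  H7: checked — values it read are unchanged (C8 unchanged, C10 unchanged); reused cached -8 without running.

Key observation: the change is absorbed at F10 — it re-runs but produces the same value, and the output's value is unchanged.

Marked dirty: A7, C8, C10, D12, E11, F10, H7.
Formula cells that run: A7, F10 — 2 in total.
Checked but reused from cache: C8, C10, D12, E11, H7.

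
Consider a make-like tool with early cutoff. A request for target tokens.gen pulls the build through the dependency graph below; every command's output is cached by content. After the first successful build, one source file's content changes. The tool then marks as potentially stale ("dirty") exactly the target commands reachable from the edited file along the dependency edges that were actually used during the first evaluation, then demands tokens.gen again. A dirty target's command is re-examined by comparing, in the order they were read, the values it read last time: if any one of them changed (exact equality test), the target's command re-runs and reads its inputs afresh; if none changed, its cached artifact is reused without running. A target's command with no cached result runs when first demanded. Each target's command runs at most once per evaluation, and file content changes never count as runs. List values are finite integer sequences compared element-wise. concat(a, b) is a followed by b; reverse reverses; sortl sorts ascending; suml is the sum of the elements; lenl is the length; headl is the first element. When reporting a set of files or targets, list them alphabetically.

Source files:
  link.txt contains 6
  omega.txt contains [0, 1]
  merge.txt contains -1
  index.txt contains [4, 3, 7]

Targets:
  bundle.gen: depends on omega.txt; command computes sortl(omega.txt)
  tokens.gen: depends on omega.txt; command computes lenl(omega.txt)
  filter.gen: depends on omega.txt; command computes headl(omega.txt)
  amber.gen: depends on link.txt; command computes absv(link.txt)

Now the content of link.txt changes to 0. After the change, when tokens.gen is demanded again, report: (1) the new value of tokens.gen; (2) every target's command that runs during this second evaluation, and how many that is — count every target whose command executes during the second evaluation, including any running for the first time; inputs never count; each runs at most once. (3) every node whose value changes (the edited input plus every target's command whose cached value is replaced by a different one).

First demand of the output computes:
  tokens.gen = lenl([0, 1]) = 2

After the edit, cleaning proceeds:
  link.txt only reaches undemanded nodes; the second demand re-runs nothing.

Note the shortcut — link.txt feeds only undemanded nodes, so no recomputation happens.

Demanding tokens.gen again yields 2.
0 target commands run: none.
The nodes whose values change: link.txt.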